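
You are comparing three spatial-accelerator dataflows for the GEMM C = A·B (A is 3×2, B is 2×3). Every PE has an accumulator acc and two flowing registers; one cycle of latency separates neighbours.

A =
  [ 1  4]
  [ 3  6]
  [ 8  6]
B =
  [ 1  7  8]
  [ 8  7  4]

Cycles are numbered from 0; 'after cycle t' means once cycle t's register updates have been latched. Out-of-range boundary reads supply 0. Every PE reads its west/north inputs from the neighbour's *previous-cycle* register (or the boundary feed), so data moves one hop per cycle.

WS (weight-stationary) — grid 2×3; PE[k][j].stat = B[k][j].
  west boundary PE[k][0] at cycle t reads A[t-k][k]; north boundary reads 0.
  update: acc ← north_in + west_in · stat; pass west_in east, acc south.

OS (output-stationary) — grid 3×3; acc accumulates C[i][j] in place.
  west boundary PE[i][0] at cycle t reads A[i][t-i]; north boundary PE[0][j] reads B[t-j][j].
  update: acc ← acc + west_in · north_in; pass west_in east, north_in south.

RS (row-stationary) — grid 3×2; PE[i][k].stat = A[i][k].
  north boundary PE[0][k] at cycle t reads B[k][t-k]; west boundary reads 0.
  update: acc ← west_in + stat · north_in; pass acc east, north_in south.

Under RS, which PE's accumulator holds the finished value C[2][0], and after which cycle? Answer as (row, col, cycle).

RS — PE[2][1] is where C[2][0] collects:
  t=0 PE[2][1]: acc=0 h=0 v=0
  t=1 PE[2][1]: acc=0 h=0 v=0
  t=2 PE[2][1]: acc=0 h=0 v=0
  t=3 PE[2][1]: acc=56 h=56 v=8

(row, col, cycle) = (2, 1, 3)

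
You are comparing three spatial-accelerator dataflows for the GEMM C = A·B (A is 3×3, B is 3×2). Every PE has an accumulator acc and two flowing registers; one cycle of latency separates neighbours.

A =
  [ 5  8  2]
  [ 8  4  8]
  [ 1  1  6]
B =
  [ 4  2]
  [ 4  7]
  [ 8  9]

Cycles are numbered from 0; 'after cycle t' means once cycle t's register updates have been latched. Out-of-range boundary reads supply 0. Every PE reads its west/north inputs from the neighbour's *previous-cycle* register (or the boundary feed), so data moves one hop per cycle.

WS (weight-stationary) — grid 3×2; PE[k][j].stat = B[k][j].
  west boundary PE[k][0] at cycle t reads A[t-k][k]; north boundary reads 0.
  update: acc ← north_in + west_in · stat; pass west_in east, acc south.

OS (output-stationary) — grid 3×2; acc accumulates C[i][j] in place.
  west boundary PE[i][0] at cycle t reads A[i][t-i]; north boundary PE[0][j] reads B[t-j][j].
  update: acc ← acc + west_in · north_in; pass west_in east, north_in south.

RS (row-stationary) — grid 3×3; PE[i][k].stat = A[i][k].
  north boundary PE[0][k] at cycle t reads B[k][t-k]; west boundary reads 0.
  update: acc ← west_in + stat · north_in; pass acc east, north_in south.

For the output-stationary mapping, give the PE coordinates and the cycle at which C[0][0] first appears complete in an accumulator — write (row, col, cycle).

(row, col, cycle) = (0, 0, 2)

OS — PE[0][0] is where C[0][0] collects:
  cycle 0: PE[0][0] → acc 20, east 5, south 4
  cycle 1: PE[0][0] → acc 52, east 8, south 4
  cycle 2: PE[0][0] → acc 68, east 2, south 8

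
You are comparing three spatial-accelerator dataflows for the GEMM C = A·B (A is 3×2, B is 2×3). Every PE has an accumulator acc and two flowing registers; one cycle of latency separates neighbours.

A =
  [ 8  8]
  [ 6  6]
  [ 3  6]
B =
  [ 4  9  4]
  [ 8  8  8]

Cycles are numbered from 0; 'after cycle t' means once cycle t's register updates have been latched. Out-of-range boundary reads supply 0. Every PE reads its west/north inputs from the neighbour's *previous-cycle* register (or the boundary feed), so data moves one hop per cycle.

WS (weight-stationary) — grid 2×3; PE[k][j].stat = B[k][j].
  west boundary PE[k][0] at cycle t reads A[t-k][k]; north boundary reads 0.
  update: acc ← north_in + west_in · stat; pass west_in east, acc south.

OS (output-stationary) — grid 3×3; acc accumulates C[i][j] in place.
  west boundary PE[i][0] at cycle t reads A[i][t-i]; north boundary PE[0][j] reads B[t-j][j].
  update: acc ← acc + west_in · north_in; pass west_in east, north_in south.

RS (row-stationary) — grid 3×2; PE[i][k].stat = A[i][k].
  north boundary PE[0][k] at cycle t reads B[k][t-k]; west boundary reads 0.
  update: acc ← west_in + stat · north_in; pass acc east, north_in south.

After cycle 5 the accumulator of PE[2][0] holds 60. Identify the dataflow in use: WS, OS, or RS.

dataflow = OS

WS: PE[2][0] is outside its 2×3 grid.
— OS: 3×3; PE[2][0] trace:
  c0 r2c0: 0 / 0 / 0
  c1 r2c0: 0 / 0 / 0
  c2 r2c0: 12 / 3 / 4
  c3 r2c0: 60 / 6 / 8
  c4 r2c0: 60 / 0 / 0
  c5 r2c0: 60 / 0 / 0
— RS: 3×2; PE[2][0] trace:
  c0 r2c0: 0 / 0 / 0
  c1 r2c0: 0 / 0 / 0
  c2 r2c0: 12 / 12 / 4
  c3 r2c0: 27 / 27 / 9
  c4 r2c0: 12 / 12 / 4
  c5 r2c0: 0 / 0 / 0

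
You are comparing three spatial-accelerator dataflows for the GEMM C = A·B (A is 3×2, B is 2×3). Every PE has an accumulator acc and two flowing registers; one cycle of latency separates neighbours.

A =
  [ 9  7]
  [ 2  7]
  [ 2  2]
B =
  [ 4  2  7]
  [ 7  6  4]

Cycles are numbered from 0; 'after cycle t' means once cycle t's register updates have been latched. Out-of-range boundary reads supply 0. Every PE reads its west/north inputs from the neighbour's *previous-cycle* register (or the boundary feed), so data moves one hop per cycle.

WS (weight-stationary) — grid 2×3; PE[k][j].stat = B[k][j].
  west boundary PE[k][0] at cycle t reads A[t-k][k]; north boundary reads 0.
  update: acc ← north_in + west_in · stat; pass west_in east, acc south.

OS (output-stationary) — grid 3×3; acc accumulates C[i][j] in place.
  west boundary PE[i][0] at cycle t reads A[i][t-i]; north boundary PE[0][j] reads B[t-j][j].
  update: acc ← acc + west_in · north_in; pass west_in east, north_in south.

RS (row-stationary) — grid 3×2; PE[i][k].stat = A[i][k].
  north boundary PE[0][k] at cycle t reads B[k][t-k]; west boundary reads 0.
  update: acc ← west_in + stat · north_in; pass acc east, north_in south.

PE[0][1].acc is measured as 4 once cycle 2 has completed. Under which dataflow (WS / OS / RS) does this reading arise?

dataflow = WS

— WS: 2×3; PE[0][1] trace:
  [0] (0,1) acc=0 (h:0 v:0)
  [1] (0,1) acc=18 (h:9 v:18)
  [2] (0,1) acc=4 (h:2 v:4)
— OS: 3×3; PE[0][1] trace:
  [0] (0,1) acc=0 (h:0 v:0)
  [1] (0,1) acc=18 (h:9 v:2)
  [2] (0,1) acc=60 (h:7 v:6)
— RS: 3×2; PE[0][1] trace:
  [0] (0,1) acc=0 (h:0 v:0)
  [1] (0,1) acc=85 (h:85 v:7)
  [2] (0,1) acc=60 (h:60 v:6)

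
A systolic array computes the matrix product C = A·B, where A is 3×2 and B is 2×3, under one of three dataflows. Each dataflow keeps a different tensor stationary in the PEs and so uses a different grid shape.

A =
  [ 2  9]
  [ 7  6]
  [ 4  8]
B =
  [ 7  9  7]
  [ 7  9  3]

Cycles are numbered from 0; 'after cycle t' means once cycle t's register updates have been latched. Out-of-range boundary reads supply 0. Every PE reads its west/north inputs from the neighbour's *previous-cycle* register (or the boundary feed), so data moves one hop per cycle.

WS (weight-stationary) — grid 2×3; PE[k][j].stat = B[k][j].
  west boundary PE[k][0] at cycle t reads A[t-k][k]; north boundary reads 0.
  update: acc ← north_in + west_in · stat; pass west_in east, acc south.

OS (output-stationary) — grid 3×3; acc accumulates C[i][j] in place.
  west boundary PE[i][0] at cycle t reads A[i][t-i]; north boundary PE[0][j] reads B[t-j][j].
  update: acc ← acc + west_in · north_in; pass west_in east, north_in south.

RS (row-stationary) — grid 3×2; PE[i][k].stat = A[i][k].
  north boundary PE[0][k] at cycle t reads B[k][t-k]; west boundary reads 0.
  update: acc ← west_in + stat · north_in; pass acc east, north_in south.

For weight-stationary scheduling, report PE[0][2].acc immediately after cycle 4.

WS 2×3: PE[0][2] cycle-by-cycle (with neighbour feeds):
  c0 r0c1: 0 / 0 / 0
  c0 r0c2: 0 / 0 / 0
  c1 r0c1: 18 / 2 / 18
  c1 r0c2: 0 / 0 / 0
  c2 r0c1: 63 / 7 / 63
  c2 r0c2: 14 / 2 / 14
  c3 r0c1: 36 / 4 / 36
  c3 r0c2: 49 / 7 / 49
  c4 r0c1: 0 / 0 / 0
  c4 r0c2: 28 / 4 / 28

PE[0][2].acc = 28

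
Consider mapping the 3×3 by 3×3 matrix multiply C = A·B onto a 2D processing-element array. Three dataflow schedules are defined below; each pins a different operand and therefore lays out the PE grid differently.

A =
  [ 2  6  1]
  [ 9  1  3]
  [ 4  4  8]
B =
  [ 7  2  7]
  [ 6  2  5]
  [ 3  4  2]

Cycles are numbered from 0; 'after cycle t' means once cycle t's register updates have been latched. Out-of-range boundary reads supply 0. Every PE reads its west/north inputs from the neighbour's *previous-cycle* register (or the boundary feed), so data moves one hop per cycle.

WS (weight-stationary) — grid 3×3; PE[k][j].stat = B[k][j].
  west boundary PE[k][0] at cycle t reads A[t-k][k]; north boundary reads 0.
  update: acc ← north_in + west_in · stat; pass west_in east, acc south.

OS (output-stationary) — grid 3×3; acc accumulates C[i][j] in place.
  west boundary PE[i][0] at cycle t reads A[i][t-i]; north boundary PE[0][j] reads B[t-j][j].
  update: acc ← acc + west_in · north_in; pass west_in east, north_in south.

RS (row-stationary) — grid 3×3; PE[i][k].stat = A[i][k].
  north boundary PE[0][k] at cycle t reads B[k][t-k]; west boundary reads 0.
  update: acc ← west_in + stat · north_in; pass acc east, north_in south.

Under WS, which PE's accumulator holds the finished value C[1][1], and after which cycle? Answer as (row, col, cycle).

(row, col, cycle) = (2, 1, 4)

WS — PE[2][1] is where C[1][1] collects:
  [0] (2,1) acc=0 (h:0 v:0)
  [1] (2,1) acc=0 (h:0 v:0)
  [2] (2,1) acc=0 (h:0 v:0)
  [3] (2,1) acc=20 (h:1 v:20)
  [4] (2,1) acc=32 (h:3 v:32)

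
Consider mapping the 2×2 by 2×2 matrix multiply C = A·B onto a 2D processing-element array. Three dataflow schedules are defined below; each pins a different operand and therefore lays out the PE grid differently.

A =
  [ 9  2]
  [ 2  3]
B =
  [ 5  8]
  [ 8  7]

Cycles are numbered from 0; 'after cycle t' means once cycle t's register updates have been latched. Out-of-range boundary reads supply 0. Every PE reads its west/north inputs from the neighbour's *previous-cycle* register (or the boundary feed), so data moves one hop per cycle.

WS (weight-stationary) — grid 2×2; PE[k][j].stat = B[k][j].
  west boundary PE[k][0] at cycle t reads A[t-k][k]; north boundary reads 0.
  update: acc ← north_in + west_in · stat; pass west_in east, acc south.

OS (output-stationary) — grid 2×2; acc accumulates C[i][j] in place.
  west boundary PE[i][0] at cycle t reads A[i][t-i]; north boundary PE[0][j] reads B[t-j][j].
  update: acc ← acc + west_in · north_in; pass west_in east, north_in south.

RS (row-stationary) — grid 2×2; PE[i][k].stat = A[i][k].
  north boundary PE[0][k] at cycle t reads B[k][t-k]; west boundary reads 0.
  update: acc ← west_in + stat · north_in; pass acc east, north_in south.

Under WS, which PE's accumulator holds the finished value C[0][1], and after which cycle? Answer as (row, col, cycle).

WS: C[0][1] accumulates in PE[1][1]:
  t=0 PE[1][1]: acc=0 h=0 v=0
  t=1 PE[1][1]: acc=0 h=0 v=0
  t=2 PE[1][1]: acc=86 h=2 v=86

(row, col, cycle) = (1, 1, 2)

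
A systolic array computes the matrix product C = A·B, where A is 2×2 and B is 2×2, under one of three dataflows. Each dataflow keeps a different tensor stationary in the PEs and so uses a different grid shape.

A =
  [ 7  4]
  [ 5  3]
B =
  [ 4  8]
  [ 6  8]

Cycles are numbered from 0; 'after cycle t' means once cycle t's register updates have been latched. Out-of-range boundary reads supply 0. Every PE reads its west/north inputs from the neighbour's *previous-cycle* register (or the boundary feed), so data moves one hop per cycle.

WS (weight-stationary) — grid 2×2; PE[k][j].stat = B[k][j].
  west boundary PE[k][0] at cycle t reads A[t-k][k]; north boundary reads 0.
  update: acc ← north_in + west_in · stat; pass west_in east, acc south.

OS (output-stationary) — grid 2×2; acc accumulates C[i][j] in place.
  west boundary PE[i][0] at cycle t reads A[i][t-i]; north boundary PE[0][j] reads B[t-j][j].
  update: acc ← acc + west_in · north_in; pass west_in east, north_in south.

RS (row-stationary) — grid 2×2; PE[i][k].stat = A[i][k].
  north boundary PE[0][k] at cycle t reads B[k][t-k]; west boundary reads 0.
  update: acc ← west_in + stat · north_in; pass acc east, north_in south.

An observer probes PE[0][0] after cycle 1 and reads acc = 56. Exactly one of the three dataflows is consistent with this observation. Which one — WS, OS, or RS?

— WS: 2×2; PE[0][0] trace:
  @0  [0,0]  acc 28  |  →7  ↓28
  @1  [0,0]  acc 20  |  →5  ↓20
— OS: 2×2; PE[0][0] trace:
  @0  [0,0]  acc 28  |  →7  ↓4
  @1  [0,0]  acc 52  |  →4  ↓6
— RS: 2×2; PE[0][0] trace:
  @0  [0,0]  acc 28  |  →28  ↓4
  @1  [0,0]  acc 56  |  →56  ↓8

dataflow = RS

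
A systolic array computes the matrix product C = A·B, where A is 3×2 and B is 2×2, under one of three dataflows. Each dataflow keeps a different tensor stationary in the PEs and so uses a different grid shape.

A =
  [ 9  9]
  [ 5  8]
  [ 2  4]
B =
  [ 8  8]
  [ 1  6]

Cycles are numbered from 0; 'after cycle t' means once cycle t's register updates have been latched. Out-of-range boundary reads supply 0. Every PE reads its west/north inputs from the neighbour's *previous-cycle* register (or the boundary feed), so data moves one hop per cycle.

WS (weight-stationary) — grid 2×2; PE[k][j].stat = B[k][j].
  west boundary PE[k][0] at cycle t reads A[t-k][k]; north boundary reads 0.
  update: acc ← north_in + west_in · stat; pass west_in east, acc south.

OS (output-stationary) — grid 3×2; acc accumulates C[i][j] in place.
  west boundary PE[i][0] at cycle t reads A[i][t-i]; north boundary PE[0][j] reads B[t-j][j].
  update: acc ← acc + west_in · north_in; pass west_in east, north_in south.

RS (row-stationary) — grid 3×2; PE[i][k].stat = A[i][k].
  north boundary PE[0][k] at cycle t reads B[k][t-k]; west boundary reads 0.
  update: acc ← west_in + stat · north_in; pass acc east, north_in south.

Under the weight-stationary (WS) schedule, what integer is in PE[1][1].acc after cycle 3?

WS on a 2×2 grid — tracing PE[1][1] and its feeders:
  [0] (0,1) acc=0 (h:0 v:0)
  [0] (1,0) acc=0 (h:0 v:0)
  [0] (1,1) acc=0 (h:0 v:0)
  [1] (0,1) acc=72 (h:9 v:72)
  [1] (1,0) acc=81 (h:9 v:81)
  [1] (1,1) acc=0 (h:0 v:0)
  [2] (0,1) acc=40 (h:5 v:40)
  [2] (1,0) acc=48 (h:8 v:48)
  [2] (1,1) acc=126 (h:9 v:126)
  [3] (0,1) acc=16 (h:2 v:16)
  [3] (1,0) acc=20 (h:4 v:20)
  [3] (1,1) acc=88 (h:8 v:88)

PE[1][1].acc = 88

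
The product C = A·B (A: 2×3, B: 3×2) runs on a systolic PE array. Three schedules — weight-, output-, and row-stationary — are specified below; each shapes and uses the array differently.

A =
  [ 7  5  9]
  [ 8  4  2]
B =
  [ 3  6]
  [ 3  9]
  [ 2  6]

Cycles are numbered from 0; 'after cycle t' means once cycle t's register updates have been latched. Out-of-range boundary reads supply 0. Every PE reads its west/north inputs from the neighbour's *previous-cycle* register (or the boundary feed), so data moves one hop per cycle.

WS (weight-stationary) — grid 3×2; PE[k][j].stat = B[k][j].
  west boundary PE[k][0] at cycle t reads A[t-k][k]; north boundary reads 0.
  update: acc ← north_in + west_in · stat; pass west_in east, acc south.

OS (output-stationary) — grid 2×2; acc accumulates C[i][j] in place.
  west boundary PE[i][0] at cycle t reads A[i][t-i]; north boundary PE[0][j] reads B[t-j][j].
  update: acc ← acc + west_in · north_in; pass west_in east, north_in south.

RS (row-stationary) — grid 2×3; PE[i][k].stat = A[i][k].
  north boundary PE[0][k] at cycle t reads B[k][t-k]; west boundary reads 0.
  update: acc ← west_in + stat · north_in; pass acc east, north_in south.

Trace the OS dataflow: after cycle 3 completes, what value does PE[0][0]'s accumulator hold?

OS 2×2: PE[0][0] cycle-by-cycle (with neighbour feeds):
  c0 r0c0: 21 / 7 / 3
  c1 r0c0: 36 / 5 / 3
  c2 r0c0: 54 / 9 / 2
  c3 r0c0: 54 / 0 / 0

PE[0][0].acc = 54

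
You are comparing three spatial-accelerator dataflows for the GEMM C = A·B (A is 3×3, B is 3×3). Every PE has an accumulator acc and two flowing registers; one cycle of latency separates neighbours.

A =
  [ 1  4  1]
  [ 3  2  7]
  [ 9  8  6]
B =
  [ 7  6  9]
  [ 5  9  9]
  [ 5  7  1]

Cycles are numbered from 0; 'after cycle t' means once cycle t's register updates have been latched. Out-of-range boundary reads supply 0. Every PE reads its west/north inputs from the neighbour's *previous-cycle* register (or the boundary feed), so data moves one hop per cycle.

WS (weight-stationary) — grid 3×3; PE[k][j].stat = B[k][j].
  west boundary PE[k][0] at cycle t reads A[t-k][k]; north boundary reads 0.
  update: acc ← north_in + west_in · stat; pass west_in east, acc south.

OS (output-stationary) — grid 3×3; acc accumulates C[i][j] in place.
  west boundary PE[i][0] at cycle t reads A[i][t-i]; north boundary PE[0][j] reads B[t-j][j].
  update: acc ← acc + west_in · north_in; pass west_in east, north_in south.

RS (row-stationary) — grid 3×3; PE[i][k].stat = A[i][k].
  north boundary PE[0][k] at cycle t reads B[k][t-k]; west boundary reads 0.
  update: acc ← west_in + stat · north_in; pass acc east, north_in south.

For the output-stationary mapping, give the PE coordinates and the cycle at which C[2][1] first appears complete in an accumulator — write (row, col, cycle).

Under OS, C[2][1] lands at PE[2][1]:
  cycle 0: PE[2][1] → acc 0, east 0, south 0
  cycle 1: PE[2][1] → acc 0, east 0, south 0
  cycle 2: PE[2][1] → acc 0, east 0, south 0
  cycle 3: PE[2][1] → acc 54, east 9, south 6
  cycle 4: PE[2][1] → acc 126, east 8, south 9
  cycle 5: PE[2][1] → acc 168, east 6, south 7

(row, col, cycle) = (2, 1, 5)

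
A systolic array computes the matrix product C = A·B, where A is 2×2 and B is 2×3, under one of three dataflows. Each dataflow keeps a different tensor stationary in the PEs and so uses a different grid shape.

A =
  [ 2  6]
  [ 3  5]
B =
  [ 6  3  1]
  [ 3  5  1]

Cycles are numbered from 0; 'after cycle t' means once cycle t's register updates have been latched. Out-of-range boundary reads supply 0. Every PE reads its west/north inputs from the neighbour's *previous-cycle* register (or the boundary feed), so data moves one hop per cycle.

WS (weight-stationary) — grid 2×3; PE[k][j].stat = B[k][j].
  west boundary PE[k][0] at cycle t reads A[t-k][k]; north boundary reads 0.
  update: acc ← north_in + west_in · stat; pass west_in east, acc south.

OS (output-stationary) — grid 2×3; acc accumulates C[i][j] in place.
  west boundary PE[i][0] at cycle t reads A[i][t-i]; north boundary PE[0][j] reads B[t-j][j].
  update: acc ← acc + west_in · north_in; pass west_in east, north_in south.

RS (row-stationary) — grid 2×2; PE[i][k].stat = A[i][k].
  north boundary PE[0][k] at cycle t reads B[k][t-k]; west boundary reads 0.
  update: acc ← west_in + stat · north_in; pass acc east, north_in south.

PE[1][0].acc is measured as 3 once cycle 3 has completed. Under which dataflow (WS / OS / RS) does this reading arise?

Under WS (2×3), PE[1][0]:
  after 0 — PE[1][0] acc=0, pass-E 0, pass-S 0
  after 1 — PE[1][0] acc=30, pass-E 6, pass-S 30
  after 2 — PE[1][0] acc=33, pass-E 5, pass-S 33
  after 3 — PE[1][0] acc=0, pass-E 0, pass-S 0
Under OS (2×3), PE[1][0]:
  after 0 — PE[1][0] acc=0, pass-E 0, pass-S 0
  after 1 — PE[1][0] acc=18, pass-E 3, pass-S 6
  after 2 — PE[1][0] acc=33, pass-E 5, pass-S 3
  after 3 — PE[1][0] acc=33, pass-E 0, pass-S 0
Under RS (2×2), PE[1][0]:
  after 0 — PE[1][0] acc=0, pass-E 0, pass-S 0
  after 1 — PE[1][0] acc=18, pass-E 18, pass-S 6
  after 2 — PE[1][0] acc=9, pass-E 9, pass-S 3
  after 3 — PE[1][0] acc=3, pass-E 3, pass-S 1

dataflow = RS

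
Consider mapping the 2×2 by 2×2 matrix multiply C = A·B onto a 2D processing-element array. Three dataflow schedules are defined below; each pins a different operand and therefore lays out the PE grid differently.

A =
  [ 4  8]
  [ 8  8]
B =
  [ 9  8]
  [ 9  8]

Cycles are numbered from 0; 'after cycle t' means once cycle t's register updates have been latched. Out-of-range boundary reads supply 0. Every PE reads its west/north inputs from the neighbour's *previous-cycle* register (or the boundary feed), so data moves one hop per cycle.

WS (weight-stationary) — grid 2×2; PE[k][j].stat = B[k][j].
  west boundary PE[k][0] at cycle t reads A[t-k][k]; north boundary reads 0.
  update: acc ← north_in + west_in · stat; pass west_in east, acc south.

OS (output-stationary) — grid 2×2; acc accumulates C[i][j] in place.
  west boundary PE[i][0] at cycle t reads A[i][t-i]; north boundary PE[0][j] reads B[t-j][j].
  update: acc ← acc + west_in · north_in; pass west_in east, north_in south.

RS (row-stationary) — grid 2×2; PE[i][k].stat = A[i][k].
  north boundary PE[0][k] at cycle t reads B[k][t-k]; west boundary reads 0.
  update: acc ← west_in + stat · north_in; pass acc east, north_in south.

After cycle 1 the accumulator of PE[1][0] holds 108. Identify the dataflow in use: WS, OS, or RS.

dataflow = WS

WS [2×2] PE[1][0] across cycles:
  @0  [1,0]  acc 0  |  →0  ↓0
  @1  [1,0]  acc 108  |  →8  ↓108
OS [2×2] PE[1][0] across cycles:
  @0  [1,0]  acc 0  |  →0  ↓0
  @1  [1,0]  acc 72  |  →8  ↓9
RS [2×2] PE[1][0] across cycles:
  @0  [1,0]  acc 0  |  →0  ↓0
  @1  [1,0]  acc 72  |  →72  ↓9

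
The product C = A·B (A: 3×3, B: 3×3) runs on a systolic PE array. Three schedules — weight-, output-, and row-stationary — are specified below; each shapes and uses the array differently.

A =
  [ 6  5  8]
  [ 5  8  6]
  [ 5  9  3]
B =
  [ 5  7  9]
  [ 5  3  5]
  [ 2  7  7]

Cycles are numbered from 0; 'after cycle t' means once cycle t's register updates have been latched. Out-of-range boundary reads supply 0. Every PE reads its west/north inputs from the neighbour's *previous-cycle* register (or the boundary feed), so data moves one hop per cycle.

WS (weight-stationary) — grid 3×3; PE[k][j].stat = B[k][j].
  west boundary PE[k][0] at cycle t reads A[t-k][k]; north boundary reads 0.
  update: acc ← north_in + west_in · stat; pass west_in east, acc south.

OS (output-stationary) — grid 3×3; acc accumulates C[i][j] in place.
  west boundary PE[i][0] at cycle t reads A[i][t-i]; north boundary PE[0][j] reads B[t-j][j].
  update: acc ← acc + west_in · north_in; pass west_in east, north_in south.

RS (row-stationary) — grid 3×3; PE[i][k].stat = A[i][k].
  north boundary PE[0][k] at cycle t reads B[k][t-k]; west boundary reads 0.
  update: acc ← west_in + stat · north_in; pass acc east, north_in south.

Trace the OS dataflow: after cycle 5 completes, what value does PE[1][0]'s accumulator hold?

PE[1][0].acc = 77

OS 3×3: PE[1][0] cycle-by-cycle (with neighbour feeds):
  c0 r0c0: 30 / 6 / 5
  c0 r1c0: 0 / 0 / 0
  c1 r0c0: 55 / 5 / 5
  c1 r1c0: 25 / 5 / 5
  c2 r0c0: 71 / 8 / 2
  c2 r1c0: 65 / 8 / 5
  c3 r0c0: 71 / 0 / 0
  c3 r1c0: 77 / 6 / 2
  c4 r0c0: 71 / 0 / 0
  c4 r1c0: 77 / 0 / 0
  c5 r0c0: 71 / 0 / 0
  c5 r1c0: 77 / 0 / 0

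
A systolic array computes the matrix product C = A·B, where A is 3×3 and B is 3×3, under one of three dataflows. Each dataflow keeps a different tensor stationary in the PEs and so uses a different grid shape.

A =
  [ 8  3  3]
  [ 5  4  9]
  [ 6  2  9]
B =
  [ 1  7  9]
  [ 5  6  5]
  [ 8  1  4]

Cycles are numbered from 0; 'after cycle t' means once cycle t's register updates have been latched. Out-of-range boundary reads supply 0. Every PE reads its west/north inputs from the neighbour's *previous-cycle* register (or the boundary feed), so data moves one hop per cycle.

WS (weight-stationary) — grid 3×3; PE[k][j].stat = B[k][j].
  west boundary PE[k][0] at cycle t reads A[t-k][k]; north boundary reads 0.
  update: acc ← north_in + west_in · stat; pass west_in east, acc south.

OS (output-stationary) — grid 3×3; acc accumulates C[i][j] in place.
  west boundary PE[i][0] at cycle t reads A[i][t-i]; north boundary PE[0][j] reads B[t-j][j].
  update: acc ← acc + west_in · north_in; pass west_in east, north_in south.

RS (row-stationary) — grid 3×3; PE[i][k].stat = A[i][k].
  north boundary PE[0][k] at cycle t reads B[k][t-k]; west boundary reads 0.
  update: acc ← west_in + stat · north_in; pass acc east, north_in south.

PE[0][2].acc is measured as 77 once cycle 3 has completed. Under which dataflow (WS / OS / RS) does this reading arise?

dataflow = RS

WS [3×3] PE[0][2] across cycles:
  cycle 0: PE[0][2] → acc 0, east 0, south 0
  cycle 1: PE[0][2] → acc 0, east 0, south 0
  cycle 2: PE[0][2] → acc 72, east 8, south 72
  cycle 3: PE[0][2] → acc 45, east 5, south 45
OS [3×3] PE[0][2] across cycles:
  cycle 0: PE[0][2] → acc 0, east 0, south 0
  cycle 1: PE[0][2] → acc 0, east 0, south 0
  cycle 2: PE[0][2] → acc 72, east 8, south 9
  cycle 3: PE[0][2] → acc 87, east 3, south 5
RS [3×3] PE[0][2] across cycles:
  cycle 0: PE[0][2] → acc 0, east 0, south 0
  cycle 1: PE[0][2] → acc 0, east 0, south 0
  cycle 2: PE[0][2] → acc 47, east 47, south 8
  cycle 3: PE[0][2] → acc 77, east 77, south 1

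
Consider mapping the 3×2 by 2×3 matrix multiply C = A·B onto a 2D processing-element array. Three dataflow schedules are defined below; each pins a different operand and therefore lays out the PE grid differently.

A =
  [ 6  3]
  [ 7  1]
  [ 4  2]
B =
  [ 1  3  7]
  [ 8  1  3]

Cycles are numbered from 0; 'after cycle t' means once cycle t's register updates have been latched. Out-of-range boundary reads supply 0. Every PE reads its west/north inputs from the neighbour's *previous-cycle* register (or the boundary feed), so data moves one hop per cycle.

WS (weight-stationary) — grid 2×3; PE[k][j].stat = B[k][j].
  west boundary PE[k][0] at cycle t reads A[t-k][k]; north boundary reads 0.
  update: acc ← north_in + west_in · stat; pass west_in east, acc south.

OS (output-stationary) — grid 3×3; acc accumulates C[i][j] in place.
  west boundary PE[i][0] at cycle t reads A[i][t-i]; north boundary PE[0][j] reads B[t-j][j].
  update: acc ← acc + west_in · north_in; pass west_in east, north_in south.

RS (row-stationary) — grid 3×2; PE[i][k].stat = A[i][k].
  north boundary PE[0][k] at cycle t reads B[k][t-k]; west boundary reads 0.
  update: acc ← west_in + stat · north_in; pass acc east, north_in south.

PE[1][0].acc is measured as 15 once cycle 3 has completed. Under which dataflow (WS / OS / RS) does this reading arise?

dataflow = OS

WS [2×3] PE[1][0] across cycles:
  c0 r1c0: 0 / 0 / 0
  c1 r1c0: 30 / 3 / 30
  c2 r1c0: 15 / 1 / 15
  c3 r1c0: 20 / 2 / 20
OS [3×3] PE[1][0] across cycles:
  c0 r1c0: 0 / 0 / 0
  c1 r1c0: 7 / 7 / 1
  c2 r1c0: 15 / 1 / 8
  c3 r1c0: 15 / 0 / 0
RS [3×2] PE[1][0] across cycles:
  c0 r1c0: 0 / 0 / 0
  c1 r1c0: 7 / 7 / 1
  c2 r1c0: 21 / 21 / 3
  c3 r1c0: 49 / 49 / 7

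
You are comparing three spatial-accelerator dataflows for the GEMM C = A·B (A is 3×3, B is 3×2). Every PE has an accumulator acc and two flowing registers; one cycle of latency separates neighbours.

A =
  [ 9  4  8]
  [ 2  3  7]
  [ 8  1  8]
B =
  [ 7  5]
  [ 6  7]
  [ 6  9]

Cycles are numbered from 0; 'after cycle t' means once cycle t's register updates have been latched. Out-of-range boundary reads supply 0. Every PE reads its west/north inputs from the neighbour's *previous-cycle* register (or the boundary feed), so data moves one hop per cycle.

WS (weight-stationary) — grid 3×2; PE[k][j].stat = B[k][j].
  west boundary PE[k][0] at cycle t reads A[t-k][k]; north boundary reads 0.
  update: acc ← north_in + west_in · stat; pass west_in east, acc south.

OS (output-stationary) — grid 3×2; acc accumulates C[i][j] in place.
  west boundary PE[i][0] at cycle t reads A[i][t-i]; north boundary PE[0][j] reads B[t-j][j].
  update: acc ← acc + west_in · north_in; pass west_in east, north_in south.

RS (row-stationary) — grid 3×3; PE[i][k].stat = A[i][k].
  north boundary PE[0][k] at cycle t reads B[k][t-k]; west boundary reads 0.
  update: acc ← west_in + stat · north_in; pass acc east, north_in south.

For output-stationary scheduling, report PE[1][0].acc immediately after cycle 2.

Tracing OS — 3×2 array, target PE[1][0]:
  after 0 — PE[0][0] acc=63, pass-E 9, pass-S 7
  after 0 — PE[1][0] acc=0, pass-E 0, pass-S 0
  after 1 — PE[0][0] acc=87, pass-E 4, pass-S 6
  after 1 — PE[1][0] acc=14, pass-E 2, pass-S 7
  after 2 — PE[0][0] acc=135, pass-E 8, pass-S 6
  after 2 — PE[1][0] acc=32, pass-E 3, pass-S 6

PE[1][0].acc = 32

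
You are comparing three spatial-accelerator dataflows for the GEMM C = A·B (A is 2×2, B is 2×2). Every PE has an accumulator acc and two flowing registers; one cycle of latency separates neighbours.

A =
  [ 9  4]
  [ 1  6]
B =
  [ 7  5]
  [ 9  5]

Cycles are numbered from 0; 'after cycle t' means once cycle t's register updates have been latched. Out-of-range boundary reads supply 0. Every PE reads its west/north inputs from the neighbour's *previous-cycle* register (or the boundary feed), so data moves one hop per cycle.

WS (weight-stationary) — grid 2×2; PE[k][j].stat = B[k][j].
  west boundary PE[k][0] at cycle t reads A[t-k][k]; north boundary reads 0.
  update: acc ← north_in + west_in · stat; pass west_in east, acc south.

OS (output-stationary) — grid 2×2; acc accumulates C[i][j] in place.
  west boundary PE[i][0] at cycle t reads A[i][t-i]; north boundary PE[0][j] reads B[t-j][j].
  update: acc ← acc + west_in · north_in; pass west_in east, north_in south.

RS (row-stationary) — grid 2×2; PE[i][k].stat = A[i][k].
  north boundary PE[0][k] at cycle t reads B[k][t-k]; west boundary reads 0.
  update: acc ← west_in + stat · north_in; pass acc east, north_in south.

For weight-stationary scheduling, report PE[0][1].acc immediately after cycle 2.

WS 2×2: PE[0][1] cycle-by-cycle (with neighbour feeds):
  step 0 · PE0,0: acc=63; fwd→9 fwd↓63
  step 0 · PE0,1: acc=0; fwd→0 fwd↓0
  step 1 · PE0,0: acc=7; fwd→1 fwd↓7
  step 1 · PE0,1: acc=45; fwd→9 fwd↓45
  step 2 · PE0,0: acc=0; fwd→0 fwd↓0
  step 2 · PE0,1: acc=5; fwd→1 fwd↓5

PE[0][1].acc = 5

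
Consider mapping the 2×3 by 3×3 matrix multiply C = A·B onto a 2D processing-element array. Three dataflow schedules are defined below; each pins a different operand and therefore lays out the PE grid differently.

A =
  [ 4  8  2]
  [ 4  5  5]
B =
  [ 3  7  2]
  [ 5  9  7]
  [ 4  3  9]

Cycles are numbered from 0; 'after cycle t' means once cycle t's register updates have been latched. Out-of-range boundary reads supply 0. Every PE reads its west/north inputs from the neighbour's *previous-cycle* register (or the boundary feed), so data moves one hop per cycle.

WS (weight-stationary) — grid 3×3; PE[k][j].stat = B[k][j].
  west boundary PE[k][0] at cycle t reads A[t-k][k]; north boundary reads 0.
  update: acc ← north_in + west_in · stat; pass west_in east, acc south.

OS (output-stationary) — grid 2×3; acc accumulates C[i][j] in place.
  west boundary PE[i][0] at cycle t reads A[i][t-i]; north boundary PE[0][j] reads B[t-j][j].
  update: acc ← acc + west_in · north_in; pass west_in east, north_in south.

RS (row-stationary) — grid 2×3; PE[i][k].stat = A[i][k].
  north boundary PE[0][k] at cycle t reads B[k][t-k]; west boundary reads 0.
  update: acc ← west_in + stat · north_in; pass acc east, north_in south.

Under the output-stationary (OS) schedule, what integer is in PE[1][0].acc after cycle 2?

OS on a 2×3 grid — tracing PE[1][0] and its feeders:
  0: (0,0).acc=12  regs=<4,3>
  0: (1,0).acc=0  regs=<0,0>
  1: (0,0).acc=52  regs=<8,5>
  1: (1,0).acc=12  regs=<4,3>
  2: (0,0).acc=60  regs=<2,4>
  2: (1,0).acc=37  regs=<5,5>

PE[1][0].acc = 37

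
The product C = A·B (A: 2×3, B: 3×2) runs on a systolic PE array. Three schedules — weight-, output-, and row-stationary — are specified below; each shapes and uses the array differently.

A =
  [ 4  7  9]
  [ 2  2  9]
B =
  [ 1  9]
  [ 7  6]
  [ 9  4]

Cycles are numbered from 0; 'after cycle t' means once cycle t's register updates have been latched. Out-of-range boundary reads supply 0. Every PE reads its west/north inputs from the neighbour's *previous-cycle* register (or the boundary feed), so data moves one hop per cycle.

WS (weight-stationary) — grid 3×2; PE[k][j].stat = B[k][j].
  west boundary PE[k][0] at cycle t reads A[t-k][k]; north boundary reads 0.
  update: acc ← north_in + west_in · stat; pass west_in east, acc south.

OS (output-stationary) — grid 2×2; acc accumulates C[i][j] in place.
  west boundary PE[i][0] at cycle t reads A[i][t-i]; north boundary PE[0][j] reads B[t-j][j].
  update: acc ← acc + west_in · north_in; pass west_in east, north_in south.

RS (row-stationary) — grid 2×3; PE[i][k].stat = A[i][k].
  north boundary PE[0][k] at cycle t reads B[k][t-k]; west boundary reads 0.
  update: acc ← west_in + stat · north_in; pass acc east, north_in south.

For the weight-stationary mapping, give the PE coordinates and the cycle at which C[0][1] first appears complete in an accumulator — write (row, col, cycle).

WS: C[0][1] accumulates in PE[2][1]:
  0: (2,1).acc=0  regs=<0,0>
  1: (2,1).acc=0  regs=<0,0>
  2: (2,1).acc=0  regs=<0,0>
  3: (2,1).acc=114  regs=<9,114>

(row, col, cycle) = (2, 1, 3)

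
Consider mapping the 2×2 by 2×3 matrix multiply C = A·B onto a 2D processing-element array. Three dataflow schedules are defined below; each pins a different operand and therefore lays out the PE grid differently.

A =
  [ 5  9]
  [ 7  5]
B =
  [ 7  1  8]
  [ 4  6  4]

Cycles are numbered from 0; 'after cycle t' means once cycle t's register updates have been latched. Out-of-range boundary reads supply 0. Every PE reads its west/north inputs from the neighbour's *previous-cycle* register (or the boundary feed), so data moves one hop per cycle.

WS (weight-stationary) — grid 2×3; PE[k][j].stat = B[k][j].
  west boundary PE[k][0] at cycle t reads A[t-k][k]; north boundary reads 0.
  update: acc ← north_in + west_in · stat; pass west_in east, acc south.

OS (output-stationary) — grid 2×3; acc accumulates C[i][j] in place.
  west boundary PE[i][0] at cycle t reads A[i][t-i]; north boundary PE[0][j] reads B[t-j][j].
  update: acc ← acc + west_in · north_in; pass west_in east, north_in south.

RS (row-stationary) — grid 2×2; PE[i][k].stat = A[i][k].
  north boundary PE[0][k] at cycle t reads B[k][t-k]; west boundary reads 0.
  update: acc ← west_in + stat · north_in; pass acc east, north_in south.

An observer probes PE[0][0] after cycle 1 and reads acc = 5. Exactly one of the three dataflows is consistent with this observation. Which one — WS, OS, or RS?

dataflow = RS

WS (2×3 grid), PE[0][0]:
  0: (0,0).acc=35  regs=<5,35>
  1: (0,0).acc=49  regs=<7,49>
OS (2×3 grid), PE[0][0]:
  0: (0,0).acc=35  regs=<5,7>
  1: (0,0).acc=71  regs=<9,4>
RS (2×2 grid), PE[0][0]:
  0: (0,0).acc=35  regs=<35,7>
  1: (0,0).acc=5  regs=<5,1>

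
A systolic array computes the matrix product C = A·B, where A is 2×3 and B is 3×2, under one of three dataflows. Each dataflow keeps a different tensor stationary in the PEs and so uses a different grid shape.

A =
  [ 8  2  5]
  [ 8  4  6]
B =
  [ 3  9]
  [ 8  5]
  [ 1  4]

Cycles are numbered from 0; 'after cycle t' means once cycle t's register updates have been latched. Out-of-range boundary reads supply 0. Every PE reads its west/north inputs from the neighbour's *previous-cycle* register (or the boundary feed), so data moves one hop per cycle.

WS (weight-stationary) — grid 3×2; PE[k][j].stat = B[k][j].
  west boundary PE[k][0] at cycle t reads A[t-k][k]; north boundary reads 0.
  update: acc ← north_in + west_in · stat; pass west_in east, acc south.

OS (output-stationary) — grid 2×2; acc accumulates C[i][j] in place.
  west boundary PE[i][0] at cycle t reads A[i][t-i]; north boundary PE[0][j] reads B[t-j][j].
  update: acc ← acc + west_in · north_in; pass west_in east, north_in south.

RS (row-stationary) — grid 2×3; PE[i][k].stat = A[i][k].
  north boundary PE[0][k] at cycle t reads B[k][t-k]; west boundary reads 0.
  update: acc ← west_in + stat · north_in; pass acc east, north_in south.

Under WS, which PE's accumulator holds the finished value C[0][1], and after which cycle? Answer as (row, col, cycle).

Under WS, C[0][1] lands at PE[2][1]:
  t=0 PE[2][1]: acc=0 h=0 v=0
  t=1 PE[2][1]: acc=0 h=0 v=0
  t=2 PE[2][1]: acc=0 h=0 v=0
  t=3 PE[2][1]: acc=102 h=5 v=102

(row, col, cycle) = (2, 1, 3)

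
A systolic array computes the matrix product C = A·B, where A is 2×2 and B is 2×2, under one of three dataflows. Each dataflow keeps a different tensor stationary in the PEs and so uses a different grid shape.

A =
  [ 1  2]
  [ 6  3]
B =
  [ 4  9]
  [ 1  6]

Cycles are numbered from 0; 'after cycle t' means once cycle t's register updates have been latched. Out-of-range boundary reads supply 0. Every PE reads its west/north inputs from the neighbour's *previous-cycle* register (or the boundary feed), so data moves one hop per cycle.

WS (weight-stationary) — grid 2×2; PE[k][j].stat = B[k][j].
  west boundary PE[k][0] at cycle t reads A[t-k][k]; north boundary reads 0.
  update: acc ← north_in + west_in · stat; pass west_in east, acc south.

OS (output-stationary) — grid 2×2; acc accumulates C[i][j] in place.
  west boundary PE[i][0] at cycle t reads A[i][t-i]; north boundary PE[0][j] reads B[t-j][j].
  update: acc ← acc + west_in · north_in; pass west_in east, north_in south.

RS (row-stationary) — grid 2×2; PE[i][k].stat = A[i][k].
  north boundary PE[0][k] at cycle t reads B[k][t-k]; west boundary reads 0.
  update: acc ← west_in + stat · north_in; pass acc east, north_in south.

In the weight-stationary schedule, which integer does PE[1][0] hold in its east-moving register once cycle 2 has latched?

WS on a 2×2 grid — tracing PE[1][0] and its feeders:
  after 0 — PE[0][0] acc=4, pass-E 1, pass-S 4
  after 0 — PE[1][0] acc=0, pass-E 0, pass-S 0
  after 1 — PE[0][0] acc=24, pass-E 6, pass-S 24
  after 1 — PE[1][0] acc=6, pass-E 2, pass-S 6
  after 2 — PE[0][0] acc=0, pass-E 0, pass-S 0
  after 2 — PE[1][0] acc=27, pass-E 3, pass-S 27

register = 3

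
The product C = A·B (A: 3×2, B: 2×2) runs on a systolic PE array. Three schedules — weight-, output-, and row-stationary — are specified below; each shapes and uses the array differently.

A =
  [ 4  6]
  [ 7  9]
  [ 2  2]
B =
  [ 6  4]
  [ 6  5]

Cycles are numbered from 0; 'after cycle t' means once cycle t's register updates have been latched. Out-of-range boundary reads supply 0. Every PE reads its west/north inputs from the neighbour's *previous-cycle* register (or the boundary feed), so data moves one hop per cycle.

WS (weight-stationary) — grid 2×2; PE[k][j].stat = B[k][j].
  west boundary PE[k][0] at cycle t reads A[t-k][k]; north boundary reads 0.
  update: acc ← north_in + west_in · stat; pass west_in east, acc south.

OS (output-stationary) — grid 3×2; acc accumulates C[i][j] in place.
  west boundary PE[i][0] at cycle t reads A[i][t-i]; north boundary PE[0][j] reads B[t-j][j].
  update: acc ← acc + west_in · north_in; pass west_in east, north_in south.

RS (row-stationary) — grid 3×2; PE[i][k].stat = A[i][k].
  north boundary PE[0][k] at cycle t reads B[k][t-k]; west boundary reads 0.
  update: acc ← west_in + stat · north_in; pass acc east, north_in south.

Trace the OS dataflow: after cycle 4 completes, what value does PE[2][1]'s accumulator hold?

Tracing OS — 3×2 array, target PE[2][1]:
  @0  [1,1]  acc 0  |  →0  ↓0
  @0  [2,0]  acc 0  |  →0  ↓0
  @0  [2,1]  acc 0  |  →0  ↓0
  @1  [1,1]  acc 0  |  →0  ↓0
  @1  [2,0]  acc 0  |  →0  ↓0
  @1  [2,1]  acc 0  |  →0  ↓0
  @2  [1,1]  acc 28  |  →7  ↓4
  @2  [2,0]  acc 12  |  →2  ↓6
  @2  [2,1]  acc 0  |  →0  ↓0
  @3  [1,1]  acc 73  |  →9  ↓5
  @3  [2,0]  acc 24  |  →2  ↓6
  @3  [2,1]  acc 8  |  →2  ↓4
  @4  [1,1]  acc 73  |  →0  ↓0
  @4  [2,0]  acc 24  |  →0  ↓0
  @4  [2,1]  acc 18  |  →2  ↓5

PE[2][1].acc = 18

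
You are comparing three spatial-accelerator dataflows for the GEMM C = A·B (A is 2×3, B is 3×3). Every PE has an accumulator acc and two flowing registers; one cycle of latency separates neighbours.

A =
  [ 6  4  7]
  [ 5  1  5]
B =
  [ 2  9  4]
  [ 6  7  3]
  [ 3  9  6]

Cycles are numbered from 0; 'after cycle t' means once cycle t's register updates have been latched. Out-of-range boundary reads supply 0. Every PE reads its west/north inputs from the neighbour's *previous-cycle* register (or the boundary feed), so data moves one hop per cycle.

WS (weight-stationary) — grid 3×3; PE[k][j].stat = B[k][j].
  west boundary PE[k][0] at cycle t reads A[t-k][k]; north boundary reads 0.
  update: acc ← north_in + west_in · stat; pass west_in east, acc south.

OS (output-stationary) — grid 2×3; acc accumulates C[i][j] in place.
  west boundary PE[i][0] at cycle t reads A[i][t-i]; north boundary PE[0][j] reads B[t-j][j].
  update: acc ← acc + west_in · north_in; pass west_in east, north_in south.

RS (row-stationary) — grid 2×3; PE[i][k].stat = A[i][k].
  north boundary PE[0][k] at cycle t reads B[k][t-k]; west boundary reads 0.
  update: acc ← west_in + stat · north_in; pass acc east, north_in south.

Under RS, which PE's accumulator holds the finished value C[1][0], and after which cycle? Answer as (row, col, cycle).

(row, col, cycle) = (1, 2, 3)

Under RS, C[1][0] lands at PE[1][2]:
  t=0 PE[1][2]: acc=0 h=0 v=0
  t=1 PE[1][2]: acc=0 h=0 v=0
  t=2 PE[1][2]: acc=0 h=0 v=0
  t=3 PE[1][2]: acc=31 h=31 v=3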